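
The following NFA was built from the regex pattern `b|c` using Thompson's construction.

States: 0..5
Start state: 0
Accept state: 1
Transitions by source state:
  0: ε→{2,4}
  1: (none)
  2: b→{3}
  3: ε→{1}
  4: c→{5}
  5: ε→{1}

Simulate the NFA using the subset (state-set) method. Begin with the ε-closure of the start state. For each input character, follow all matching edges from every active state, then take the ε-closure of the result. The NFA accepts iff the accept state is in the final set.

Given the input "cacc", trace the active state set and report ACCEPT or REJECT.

Answer: REJECT

Steps:
S₀ = ε-closure({0}) = {0,2,4}
'c' @ 1: {1,5}  ✓accept
'a' @ 2: {}  — dead — no transitions
rest 'cc' ignored (set empty)
final: {}; accept 1 not in set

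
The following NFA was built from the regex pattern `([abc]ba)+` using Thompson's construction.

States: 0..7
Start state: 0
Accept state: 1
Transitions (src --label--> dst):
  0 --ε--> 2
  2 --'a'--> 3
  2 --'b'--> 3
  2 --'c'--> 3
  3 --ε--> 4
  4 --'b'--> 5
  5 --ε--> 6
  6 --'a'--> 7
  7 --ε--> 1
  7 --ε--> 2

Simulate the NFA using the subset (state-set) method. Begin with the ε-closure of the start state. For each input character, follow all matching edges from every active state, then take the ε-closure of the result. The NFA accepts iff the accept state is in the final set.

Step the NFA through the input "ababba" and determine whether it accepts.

Answer: ACCEPT

Trace:
start: ε-closure({0}) = {0,2}
'a' @ 1: {3,4}
'b' @ 2: {5,6}
'a' @ 3: {1,2,7}  ✓accept
'b' @ 4: {3,4}
'b' @ 5: {5,6}
'a' @ 6: {1,2,7}  ✓accept
after full input: {1,2,7}  (accept=1 in)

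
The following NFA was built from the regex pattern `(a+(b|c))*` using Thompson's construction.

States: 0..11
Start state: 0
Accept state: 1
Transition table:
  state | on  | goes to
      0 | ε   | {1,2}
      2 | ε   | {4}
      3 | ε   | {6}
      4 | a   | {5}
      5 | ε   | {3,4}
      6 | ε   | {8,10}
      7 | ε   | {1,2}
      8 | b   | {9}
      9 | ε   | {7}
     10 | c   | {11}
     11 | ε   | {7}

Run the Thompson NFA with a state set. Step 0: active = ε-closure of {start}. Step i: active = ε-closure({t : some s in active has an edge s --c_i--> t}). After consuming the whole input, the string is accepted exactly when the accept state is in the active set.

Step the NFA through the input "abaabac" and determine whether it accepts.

start: ε-closure({0}) = {0,1,2,4}
'a' @ 1: {3,4,5,6,8,10}
'b' @ 2: {1,2,4,7,9}  (accept∈set)
'a' @ 3: {3,4,5,6,8,10}
'a' @ 4: {3,4,5,6,8,10}
'b' @ 5: {1,2,4,7,9}  (accept∈set)
'a' @ 6: {3,4,5,6,8,10}
'c' @ 7: {1,2,4,7,11}  (accept∈set)
end set {1,2,4,7,11} — state 1 in

Answer: ACCEPT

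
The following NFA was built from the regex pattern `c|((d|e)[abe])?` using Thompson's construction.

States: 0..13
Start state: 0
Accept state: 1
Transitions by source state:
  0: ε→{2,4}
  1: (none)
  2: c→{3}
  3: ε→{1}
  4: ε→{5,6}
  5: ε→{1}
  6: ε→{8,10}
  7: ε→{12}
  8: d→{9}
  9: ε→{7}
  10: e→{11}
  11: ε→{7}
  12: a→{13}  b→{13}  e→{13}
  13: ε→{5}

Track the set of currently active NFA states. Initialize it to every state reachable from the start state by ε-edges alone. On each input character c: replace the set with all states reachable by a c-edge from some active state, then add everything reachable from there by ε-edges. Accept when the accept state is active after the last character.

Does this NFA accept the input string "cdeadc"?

Answer: REJECT

Derivation:
initial (ε-close {0}): {0,1,2,4,5,6,8,10}
'c' @ 1: {1,3}  ✓accept
'd' @ 2: {}  — no active states
rest 'eadc' ignored (set empty)
after full input: {}  (accept=1 not in)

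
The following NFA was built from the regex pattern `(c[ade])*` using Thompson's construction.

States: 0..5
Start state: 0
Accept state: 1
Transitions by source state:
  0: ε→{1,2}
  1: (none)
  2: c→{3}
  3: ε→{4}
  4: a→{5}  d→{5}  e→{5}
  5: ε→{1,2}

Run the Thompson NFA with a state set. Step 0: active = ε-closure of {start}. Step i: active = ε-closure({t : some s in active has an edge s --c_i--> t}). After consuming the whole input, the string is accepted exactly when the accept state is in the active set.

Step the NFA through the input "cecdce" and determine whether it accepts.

Answer: ACCEPT

Derivation:
start: ε-closure({0}) = {0,1,2}
'c' @ 1: {3,4}
'e' @ 2: {1,2,5}  [accepting]
'c' @ 3: {3,4}
'd' @ 4: {1,2,5}  [accepting]
'c' @ 5: {3,4}
'e' @ 6: {1,2,5}  [accepting]
after full input: {1,2,5}  (accept=1 in)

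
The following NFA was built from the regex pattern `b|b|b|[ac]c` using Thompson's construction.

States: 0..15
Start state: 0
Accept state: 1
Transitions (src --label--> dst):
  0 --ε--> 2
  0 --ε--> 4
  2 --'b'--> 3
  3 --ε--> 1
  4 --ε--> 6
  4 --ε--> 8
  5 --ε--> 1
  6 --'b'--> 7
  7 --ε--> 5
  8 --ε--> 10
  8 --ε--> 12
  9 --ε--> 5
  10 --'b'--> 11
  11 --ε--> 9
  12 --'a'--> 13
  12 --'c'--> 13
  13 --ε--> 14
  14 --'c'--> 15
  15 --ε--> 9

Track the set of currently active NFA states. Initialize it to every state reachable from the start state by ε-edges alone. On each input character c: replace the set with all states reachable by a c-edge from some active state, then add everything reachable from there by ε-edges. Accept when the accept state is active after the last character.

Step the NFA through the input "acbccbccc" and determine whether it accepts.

Answer: REJECT

Steps:
start: ε-closure({0}) = {0,2,4,6,8,10,12}
'a' @ 1: {13,14}
'c' @ 2: {1,5,9,15}  (accept∈set)
'b' @ 3: {}  — no active states
rest 'ccbccc' ignored (set empty)
after full input: {}  (accept=1 not in)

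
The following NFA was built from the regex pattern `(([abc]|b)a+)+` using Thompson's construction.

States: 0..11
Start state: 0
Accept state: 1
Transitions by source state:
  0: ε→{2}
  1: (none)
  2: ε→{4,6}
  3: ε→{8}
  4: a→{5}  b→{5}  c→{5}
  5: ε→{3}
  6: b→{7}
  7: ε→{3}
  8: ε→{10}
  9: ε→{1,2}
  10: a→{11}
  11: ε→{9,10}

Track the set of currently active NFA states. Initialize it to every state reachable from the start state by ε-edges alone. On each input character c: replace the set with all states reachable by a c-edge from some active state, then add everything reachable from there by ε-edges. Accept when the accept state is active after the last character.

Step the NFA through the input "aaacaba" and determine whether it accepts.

start: ε-closure({0}) = {0,2,4,6}
'a' @ 1: {3,5,8,10}
'a' @ 2: {1,2,4,6,9,10,11}  (accept∈set)
'a' @ 3: {1,2,3,4,5,6,8,9,10,11}  (accept∈set)
'c' @ 4: {3,5,8,10}
'a' @ 5: {1,2,4,6,9,10,11}  (accept∈set)
'b' @ 6: {3,5,7,8,10}
'a' @ 7: {1,2,4,6,9,10,11}  (accept∈set)
final: {1,2,4,6,9,10,11}; accept 1 in set

Answer: ACCEPT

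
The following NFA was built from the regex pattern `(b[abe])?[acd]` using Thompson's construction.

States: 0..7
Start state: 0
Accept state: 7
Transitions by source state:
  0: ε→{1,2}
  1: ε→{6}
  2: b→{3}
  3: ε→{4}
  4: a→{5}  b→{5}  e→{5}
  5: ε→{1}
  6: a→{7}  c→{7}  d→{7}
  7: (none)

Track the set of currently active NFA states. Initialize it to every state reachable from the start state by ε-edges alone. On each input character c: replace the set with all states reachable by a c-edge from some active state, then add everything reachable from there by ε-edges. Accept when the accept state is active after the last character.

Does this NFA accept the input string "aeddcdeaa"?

Answer: REJECT

Trace:
initial (ε-close {0}): {0,1,2,6}
'a' @ 1: {7}  ✓accept
'e' @ 2: {}  — state set empty
rest 'ddcdeaa' ignored (set empty)
end set {} — state 7 not in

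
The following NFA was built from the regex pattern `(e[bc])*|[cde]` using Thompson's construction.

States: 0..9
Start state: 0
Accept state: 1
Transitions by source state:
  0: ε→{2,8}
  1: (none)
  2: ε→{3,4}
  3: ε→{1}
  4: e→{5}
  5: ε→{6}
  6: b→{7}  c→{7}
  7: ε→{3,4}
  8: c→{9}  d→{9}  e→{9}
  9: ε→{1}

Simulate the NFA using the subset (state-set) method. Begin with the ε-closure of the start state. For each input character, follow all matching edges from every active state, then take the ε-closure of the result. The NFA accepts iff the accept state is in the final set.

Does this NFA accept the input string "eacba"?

Answer: REJECT

Steps:
S₀ = ε-closure({0}) = {0,1,2,3,4,8}
'e' @ 1: {1,5,6,9}  (accept∈set)
'a' @ 2: {}  — no active states
rest 'cba' ignored (set empty)
after full input: {}  (accept=1 not in)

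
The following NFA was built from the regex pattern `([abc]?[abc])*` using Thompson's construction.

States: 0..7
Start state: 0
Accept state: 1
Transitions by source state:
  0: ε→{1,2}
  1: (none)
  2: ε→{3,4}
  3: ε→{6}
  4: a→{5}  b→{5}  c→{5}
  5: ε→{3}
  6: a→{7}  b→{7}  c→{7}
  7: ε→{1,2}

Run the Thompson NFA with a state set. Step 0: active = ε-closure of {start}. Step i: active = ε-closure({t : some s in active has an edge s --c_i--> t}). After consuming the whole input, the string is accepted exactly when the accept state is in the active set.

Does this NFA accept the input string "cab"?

initial (ε-close {0}): {0,1,2,3,4,6}
'c' @ 1: {1,2,3,4,5,6,7}  ✓accept
'a' @ 2: {1,2,3,4,5,6,7}  ✓accept
'b' @ 3: {1,2,3,4,5,6,7}  ✓accept
final: {1,2,3,4,5,6,7}; accept 1 in set

Answer: ACCEPT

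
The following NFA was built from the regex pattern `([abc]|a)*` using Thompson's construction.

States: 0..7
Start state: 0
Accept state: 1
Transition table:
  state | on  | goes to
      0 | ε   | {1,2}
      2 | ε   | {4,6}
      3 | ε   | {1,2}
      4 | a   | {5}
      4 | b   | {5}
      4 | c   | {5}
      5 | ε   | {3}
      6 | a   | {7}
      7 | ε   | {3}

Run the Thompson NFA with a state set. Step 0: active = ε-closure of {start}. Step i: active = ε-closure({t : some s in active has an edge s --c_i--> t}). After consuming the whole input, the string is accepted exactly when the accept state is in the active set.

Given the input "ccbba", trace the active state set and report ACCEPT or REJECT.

Answer: ACCEPT

Derivation:
S₀ = ε-closure({0}) = {0,1,2,4,6}
'c' @ 1: {1,2,3,4,5,6}  [accepting]
'c' @ 2: {1,2,3,4,5,6}  [accepting]
'b' @ 3: {1,2,3,4,5,6}  [accepting]
'b' @ 4: {1,2,3,4,5,6}  [accepting]
'a' @ 5: {1,2,3,4,5,6,7}  [accepting]
final: {1,2,3,4,5,6,7}; accept 1 in set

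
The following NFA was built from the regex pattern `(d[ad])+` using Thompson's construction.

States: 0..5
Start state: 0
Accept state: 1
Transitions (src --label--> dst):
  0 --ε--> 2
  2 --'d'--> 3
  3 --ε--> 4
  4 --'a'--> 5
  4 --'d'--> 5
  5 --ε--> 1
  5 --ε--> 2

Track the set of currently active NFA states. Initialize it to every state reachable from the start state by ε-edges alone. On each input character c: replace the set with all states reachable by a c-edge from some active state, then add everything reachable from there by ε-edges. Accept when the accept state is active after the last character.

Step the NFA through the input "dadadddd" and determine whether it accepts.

initial (ε-close {0}): {0,2}
'd' @ 1: {3,4}
'a' @ 2: {1,2,5}  (accept∈set)
'd' @ 3: {3,4}
'a' @ 4: {1,2,5}  (accept∈set)
'd' @ 5: {3,4}
'd' @ 6: {1,2,5}  (accept∈set)
'd' @ 7: {3,4}
'd' @ 8: {1,2,5}  (accept∈set)
final: {1,2,5}; accept 1 in set

Answer: ACCEPT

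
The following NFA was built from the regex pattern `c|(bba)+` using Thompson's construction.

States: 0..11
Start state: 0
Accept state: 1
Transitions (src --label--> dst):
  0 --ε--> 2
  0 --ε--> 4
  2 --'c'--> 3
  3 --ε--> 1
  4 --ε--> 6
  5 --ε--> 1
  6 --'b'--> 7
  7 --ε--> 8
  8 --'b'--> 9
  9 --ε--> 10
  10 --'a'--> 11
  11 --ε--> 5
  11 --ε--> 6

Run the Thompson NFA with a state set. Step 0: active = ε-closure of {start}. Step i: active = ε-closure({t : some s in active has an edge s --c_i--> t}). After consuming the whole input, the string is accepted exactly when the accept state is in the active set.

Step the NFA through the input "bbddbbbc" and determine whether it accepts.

initial (ε-close {0}): {0,2,4,6}
'b' @ 1: {7,8}
'b' @ 2: {9,10}
'd' @ 3: {}  — state set empty
rest 'dbbbc' ignored (set empty)
after full input: {}  (accept=1 not in)

Answer: REJECT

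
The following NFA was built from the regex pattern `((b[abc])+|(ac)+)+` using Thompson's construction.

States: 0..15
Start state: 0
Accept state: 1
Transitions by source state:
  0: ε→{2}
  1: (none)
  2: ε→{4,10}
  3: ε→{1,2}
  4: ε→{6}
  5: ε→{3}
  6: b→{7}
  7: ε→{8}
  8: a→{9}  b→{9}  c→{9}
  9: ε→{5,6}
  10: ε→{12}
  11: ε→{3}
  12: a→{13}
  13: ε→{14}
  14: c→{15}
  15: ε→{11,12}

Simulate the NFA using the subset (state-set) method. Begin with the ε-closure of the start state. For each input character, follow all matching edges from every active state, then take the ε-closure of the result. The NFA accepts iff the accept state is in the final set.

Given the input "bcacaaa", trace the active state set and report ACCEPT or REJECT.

initial (ε-close {0}): {0,2,4,6,10,12}
'b' @ 1: {7,8}
'c' @ 2: {1,2,3,4,5,6,9,10,12}  ✓accept
'a' @ 3: {13,14}
'c' @ 4: {1,2,3,4,6,10,11,12,15}  ✓accept
'a' @ 5: {13,14}
'a' @ 6: {}  — state set empty
rest 'a' ignored (set empty)
after full input: {}  (accept=1 not in)

Answer: REJECT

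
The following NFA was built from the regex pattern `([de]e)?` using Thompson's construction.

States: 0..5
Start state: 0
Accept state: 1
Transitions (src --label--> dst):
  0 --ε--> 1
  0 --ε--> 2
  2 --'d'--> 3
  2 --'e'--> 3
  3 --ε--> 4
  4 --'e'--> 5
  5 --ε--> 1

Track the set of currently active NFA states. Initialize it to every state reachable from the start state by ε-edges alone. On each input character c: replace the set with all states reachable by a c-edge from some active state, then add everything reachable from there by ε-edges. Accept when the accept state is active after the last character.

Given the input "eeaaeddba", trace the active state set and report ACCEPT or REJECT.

Answer: REJECT

Steps:
S₀ = ε-closure({0}) = {0,1,2}
'e' @ 1: {3,4}
'e' @ 2: {1,5}  (accept∈set)
'a' @ 3: {}  — dead — no transitions
rest 'aeddba' ignored (set empty)
after full input: {}  (accept=1 not in)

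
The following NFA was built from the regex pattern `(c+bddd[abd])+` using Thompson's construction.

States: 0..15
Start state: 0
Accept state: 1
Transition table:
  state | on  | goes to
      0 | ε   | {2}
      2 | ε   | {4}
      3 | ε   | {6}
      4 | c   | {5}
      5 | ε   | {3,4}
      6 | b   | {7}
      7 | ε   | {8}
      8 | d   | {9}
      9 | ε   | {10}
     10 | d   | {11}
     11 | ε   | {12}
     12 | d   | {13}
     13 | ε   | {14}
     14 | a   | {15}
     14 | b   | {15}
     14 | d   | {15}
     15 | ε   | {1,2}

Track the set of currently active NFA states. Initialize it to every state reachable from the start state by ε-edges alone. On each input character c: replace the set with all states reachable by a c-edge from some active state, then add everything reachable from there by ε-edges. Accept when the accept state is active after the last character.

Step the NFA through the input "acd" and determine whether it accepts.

Answer: REJECT

Steps:
S₀ = ε-closure({0}) = {0,2,4}
'a' @ 1: {}  — dead — no transitions
rest 'cd' ignored (set empty)
after full input: {}  (accept=1 not in)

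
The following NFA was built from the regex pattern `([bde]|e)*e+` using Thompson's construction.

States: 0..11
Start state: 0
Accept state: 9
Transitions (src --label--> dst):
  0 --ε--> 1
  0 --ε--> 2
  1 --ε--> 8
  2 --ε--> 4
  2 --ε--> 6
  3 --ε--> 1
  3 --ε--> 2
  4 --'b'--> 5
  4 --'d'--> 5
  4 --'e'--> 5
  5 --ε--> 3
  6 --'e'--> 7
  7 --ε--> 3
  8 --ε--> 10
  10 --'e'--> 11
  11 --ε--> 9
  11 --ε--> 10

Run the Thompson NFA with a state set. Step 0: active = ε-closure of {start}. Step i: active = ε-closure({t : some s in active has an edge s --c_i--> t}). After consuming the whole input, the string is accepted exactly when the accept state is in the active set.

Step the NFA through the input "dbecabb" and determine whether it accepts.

initial (ε-close {0}): {0,1,2,4,6,8,10}
'd' @ 1: {1,2,3,4,5,6,8,10}
'b' @ 2: {1,2,3,4,5,6,8,10}
'e' @ 3: {1,2,3,4,5,6,7,8,9,10,11}  [accepting]
'c' @ 4: {}  — dead — no transitions
rest 'abb' ignored (set empty)
after full input: {}  (accept=9 not in)

Answer: REJECT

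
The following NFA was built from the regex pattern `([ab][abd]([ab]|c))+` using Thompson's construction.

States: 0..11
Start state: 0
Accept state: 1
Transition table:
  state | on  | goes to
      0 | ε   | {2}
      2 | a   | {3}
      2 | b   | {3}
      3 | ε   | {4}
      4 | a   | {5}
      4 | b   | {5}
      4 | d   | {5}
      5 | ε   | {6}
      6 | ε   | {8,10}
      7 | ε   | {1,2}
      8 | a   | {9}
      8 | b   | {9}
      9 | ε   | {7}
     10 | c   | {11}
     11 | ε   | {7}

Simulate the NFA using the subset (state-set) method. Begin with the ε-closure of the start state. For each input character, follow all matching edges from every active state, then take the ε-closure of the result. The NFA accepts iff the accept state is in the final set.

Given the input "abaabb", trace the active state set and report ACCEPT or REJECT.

Answer: ACCEPT

Derivation:
S₀ = ε-closure({0}) = {0,2}
'a' @ 1: {3,4}
'b' @ 2: {5,6,8,10}
'a' @ 3: {1,2,7,9}  [accepting]
'a' @ 4: {3,4}
'b' @ 5: {5,6,8,10}
'b' @ 6: {1,2,7,9}  [accepting]
final: {1,2,7,9}; accept 1 in set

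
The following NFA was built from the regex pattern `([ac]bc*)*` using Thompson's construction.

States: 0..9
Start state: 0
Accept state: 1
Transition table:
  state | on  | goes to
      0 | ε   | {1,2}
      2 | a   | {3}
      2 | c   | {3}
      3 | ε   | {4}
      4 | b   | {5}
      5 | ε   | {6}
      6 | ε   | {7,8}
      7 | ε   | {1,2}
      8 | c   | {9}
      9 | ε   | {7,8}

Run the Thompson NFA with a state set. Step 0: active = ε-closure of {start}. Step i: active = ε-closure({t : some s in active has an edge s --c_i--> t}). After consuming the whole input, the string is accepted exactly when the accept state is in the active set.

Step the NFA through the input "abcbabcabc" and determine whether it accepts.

Answer: ACCEPT

Trace:
start: ε-closure({0}) = {0,1,2}
'a' @ 1: {3,4}
'b' @ 2: {1,2,5,6,7,8}  [accepting]
'c' @ 3: {1,2,3,4,7,8,9}  [accepting]
'b' @ 4: {1,2,5,6,7,8}  [accepting]
'a' @ 5: {3,4}
'b' @ 6: {1,2,5,6,7,8}  [accepting]
'c' @ 7: {1,2,3,4,7,8,9}  [accepting]
'a' @ 8: {3,4}
'b' @ 9: {1,2,5,6,7,8}  [accepting]
'c' @ 10: {1,2,3,4,7,8,9}  [accepting]
final: {1,2,3,4,7,8,9}; accept 1 in set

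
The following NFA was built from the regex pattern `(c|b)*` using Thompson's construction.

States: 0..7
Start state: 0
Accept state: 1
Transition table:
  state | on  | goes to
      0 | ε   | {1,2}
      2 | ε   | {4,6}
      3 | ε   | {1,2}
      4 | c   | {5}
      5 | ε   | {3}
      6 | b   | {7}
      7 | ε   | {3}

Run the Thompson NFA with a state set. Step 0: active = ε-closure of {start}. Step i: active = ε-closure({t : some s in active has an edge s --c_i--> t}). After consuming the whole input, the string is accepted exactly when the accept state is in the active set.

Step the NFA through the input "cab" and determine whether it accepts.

S₀ = ε-closure({0}) = {0,1,2,4,6}
'c' @ 1: {1,2,3,4,5,6}  [accepting]
'a' @ 2: {}  — dead — no transitions
rest 'b' ignored (set empty)
end set {} — state 1 not in

Answer: REJECT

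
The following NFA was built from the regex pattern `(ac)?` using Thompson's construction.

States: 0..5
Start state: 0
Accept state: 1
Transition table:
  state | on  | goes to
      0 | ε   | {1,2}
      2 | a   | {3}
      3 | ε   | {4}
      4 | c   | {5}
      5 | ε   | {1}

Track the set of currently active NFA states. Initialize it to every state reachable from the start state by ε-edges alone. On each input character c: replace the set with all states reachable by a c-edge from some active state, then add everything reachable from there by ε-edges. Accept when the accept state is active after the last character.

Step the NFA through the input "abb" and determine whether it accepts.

start: ε-closure({0}) = {0,1,2}
'a' @ 1: {3,4}
'b' @ 2: {}  — state set empty
rest 'b' ignored (set empty)
final: {}; accept 1 not in set

Answer: REJECT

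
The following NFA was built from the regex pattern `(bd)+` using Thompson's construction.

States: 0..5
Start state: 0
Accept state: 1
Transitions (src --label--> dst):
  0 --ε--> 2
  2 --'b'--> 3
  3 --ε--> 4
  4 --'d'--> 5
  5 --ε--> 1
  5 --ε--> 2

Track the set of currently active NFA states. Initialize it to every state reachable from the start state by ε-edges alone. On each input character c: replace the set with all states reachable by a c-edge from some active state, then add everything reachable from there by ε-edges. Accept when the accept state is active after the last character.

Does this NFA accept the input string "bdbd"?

S₀ = ε-closure({0}) = {0,2}
'b' @ 1: {3,4}
'd' @ 2: {1,2,5}  (accept∈set)
'b' @ 3: {3,4}
'd' @ 4: {1,2,5}  (accept∈set)
end set {1,2,5} — state 1 in

Answer: ACCEPT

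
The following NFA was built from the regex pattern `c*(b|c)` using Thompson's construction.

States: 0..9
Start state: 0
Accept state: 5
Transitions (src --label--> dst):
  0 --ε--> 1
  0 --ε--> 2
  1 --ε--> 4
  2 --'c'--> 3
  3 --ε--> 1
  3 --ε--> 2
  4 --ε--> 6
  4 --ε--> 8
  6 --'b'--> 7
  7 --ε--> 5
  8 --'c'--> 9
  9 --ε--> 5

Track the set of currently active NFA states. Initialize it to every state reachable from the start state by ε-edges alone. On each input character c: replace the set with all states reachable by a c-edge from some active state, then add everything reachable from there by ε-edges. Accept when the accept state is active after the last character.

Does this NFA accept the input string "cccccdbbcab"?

start: ε-closure({0}) = {0,1,2,4,6,8}
'c' @ 1: {1,2,3,4,5,6,8,9}  (accept∈set)
'c' @ 2: {1,2,3,4,5,6,8,9}  (accept∈set)
'c' @ 3: {1,2,3,4,5,6,8,9}  (accept∈set)
'c' @ 4: {1,2,3,4,5,6,8,9}  (accept∈set)
'c' @ 5: {1,2,3,4,5,6,8,9}  (accept∈set)
'd' @ 6: {}  — no active states
rest 'bbcab' ignored (set empty)
final: {}; accept 5 not in set

Answer: REJECT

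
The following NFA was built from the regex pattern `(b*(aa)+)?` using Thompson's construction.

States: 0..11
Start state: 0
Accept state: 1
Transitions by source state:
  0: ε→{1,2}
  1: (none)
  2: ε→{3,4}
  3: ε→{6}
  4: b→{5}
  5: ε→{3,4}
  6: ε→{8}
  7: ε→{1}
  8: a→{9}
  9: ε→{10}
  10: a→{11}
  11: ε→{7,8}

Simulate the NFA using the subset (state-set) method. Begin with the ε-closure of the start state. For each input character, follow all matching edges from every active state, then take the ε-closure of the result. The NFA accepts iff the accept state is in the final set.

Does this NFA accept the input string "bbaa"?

Answer: ACCEPT

Steps:
start: ε-closure({0}) = {0,1,2,3,4,6,8}
'b' @ 1: {3,4,5,6,8}
'b' @ 2: {3,4,5,6,8}
'a' @ 3: {9,10}
'a' @ 4: {1,7,8,11}  (accept∈set)
after full input: {1,7,8,11}  (accept=1 in)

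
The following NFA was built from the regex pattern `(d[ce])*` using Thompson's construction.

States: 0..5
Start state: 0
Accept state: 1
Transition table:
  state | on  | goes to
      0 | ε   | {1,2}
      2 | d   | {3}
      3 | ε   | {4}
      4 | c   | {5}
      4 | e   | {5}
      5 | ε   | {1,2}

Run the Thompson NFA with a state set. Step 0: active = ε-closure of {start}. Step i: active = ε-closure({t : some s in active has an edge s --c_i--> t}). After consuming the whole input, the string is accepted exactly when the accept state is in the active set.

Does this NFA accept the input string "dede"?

Answer: ACCEPT

Steps:
S₀ = ε-closure({0}) = {0,1,2}
'd' @ 1: {3,4}
'e' @ 2: {1,2,5}  (accept∈set)
'd' @ 3: {3,4}
'e' @ 4: {1,2,5}  (accept∈set)
after full input: {1,2,5}  (accept=1 in)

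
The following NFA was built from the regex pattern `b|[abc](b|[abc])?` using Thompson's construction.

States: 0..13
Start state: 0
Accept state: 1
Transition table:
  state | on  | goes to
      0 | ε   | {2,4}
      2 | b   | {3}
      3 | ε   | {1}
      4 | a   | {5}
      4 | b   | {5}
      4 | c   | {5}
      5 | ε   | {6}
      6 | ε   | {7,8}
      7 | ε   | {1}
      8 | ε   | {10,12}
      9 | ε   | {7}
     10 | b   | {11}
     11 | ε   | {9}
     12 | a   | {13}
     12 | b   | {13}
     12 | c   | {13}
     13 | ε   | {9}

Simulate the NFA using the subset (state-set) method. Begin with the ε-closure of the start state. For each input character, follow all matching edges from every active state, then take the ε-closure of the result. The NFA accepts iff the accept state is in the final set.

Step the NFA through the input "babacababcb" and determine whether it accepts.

start: ε-closure({0}) = {0,2,4}
'b' @ 1: {1,3,5,6,7,8,10,12}  (accept∈set)
'a' @ 2: {1,7,9,13}  (accept∈set)
'b' @ 3: {}  — state set empty
rest 'acababcb' ignored (set empty)
after full input: {}  (accept=1 not in)

Answer: REJECT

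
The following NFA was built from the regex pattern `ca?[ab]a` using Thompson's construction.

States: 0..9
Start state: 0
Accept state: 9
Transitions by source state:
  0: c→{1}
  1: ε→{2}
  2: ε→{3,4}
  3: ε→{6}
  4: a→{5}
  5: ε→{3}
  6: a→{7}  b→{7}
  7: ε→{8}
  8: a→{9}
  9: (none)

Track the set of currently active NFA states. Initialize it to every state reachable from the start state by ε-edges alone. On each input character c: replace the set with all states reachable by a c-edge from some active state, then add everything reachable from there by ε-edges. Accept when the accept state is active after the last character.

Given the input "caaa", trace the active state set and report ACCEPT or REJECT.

start: ε-closure({0}) = {0}
'c' @ 1: {1,2,3,4,6}
'a' @ 2: {3,5,6,7,8}
'a' @ 3: {7,8,9}  [accepting]
'a' @ 4: {9}  [accepting]
end set {9} — state 9 in

Answer: ACCEPT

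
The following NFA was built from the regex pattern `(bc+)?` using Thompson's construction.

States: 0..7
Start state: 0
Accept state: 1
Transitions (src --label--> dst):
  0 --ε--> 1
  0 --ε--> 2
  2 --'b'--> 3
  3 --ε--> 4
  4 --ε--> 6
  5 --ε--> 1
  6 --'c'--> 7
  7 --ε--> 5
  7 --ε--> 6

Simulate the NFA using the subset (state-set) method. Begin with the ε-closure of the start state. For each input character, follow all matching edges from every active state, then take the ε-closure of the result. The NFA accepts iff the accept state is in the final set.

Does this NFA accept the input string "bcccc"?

Answer: ACCEPT

Trace:
start: ε-closure({0}) = {0,1,2}
'b' @ 1: {3,4,6}
'c' @ 2: {1,5,6,7}  [accepting]
'c' @ 3: {1,5,6,7}  [accepting]
'c' @ 4: {1,5,6,7}  [accepting]
'c' @ 5: {1,5,6,7}  [accepting]
end set {1,5,6,7} — state 1 in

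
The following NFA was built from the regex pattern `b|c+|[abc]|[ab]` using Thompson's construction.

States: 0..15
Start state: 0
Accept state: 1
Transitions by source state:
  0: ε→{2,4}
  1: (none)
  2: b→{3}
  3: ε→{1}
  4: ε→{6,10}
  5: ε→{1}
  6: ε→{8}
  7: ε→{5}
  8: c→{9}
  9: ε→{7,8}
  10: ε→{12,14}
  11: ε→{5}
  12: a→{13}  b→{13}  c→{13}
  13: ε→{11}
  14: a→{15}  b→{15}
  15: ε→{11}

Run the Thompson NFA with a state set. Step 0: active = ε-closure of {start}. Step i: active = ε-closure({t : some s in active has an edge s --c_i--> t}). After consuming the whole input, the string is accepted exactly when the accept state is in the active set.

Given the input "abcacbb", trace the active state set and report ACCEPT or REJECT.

Answer: REJECT

Derivation:
start: ε-closure({0}) = {0,2,4,6,8,10,12,14}
'a' @ 1: {1,5,11,13,15}  (accept∈set)
'b' @ 2: {}  — dead — no transitions
rest 'cacbb' ignored (set empty)
after full input: {}  (accept=1 not in)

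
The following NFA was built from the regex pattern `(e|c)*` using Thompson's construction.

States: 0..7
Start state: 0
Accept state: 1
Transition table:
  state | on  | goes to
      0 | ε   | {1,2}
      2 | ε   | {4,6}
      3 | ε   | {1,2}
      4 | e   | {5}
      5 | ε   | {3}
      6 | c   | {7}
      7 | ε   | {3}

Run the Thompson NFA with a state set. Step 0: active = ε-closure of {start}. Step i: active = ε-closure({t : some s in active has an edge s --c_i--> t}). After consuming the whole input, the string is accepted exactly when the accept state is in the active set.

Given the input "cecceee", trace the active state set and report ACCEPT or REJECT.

S₀ = ε-closure({0}) = {0,1,2,4,6}
'c' @ 1: {1,2,3,4,6,7}  ✓accept
'e' @ 2: {1,2,3,4,5,6}  ✓accept
'c' @ 3: {1,2,3,4,6,7}  ✓accept
'c' @ 4: {1,2,3,4,6,7}  ✓accept
'e' @ 5: {1,2,3,4,5,6}  ✓accept
'e' @ 6: {1,2,3,4,5,6}  ✓accept
'e' @ 7: {1,2,3,4,5,6}  ✓accept
after full input: {1,2,3,4,5,6}  (accept=1 in)

Answer: ACCEPT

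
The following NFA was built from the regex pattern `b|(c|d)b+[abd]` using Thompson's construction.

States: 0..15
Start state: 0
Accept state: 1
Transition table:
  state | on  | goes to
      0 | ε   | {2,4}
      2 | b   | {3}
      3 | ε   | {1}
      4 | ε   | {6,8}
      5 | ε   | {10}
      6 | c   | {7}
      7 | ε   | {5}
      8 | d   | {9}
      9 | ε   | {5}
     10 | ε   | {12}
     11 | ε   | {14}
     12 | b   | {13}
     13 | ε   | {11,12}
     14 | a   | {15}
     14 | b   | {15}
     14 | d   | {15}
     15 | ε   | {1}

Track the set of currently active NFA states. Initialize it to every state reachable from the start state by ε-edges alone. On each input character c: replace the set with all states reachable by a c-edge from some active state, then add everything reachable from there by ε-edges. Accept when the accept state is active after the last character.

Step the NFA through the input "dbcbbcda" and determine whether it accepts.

Answer: REJECT

Steps:
start: ε-closure({0}) = {0,2,4,6,8}
'd' @ 1: {5,9,10,12}
'b' @ 2: {11,12,13,14}
'c' @ 3: {}  — no active states
rest 'bbcda' ignored (set empty)
after full input: {}  (accept=1 not in)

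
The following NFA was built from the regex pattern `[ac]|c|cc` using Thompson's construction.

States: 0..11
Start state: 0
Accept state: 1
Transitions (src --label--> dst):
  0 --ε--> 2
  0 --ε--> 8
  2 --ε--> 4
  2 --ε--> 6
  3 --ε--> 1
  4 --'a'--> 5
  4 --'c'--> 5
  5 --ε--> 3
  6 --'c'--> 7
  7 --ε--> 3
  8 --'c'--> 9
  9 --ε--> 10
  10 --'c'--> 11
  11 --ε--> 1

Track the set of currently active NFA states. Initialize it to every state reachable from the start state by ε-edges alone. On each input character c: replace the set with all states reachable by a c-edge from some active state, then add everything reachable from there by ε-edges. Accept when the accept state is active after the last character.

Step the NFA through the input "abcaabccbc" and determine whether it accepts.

S₀ = ε-closure({0}) = {0,2,4,6,8}
'a' @ 1: {1,3,5}  ✓accept
'b' @ 2: {}  — state set empty
rest 'caabccbc' ignored (set empty)
after full input: {}  (accept=1 not in)

Answer: REJECT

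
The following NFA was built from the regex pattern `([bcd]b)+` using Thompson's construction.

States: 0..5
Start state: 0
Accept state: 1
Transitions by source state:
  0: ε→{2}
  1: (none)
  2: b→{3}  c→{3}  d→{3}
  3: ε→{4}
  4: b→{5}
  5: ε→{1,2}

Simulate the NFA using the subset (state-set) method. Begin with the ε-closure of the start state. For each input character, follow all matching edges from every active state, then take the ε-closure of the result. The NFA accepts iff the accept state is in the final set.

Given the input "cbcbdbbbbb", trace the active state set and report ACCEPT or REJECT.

S₀ = ε-closure({0}) = {0,2}
'c' @ 1: {3,4}
'b' @ 2: {1,2,5}  (accept∈set)
'c' @ 3: {3,4}
'b' @ 4: {1,2,5}  (accept∈set)
'd' @ 5: {3,4}
'b' @ 6: {1,2,5}  (accept∈set)
'b' @ 7: {3,4}
'b' @ 8: {1,2,5}  (accept∈set)
'b' @ 9: {3,4}
'b' @ 10: {1,2,5}  (accept∈set)
final: {1,2,5}; accept 1 in set

Answer: ACCEPT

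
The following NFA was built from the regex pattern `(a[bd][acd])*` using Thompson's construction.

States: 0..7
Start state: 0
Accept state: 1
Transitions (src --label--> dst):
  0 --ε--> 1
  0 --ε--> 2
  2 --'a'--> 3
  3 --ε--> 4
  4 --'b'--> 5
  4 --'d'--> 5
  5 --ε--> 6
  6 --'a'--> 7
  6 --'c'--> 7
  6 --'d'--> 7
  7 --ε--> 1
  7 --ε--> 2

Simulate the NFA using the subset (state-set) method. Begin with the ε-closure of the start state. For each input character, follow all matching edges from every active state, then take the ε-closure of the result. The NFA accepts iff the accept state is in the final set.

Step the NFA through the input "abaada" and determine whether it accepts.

S₀ = ε-closure({0}) = {0,1,2}
'a' @ 1: {3,4}
'b' @ 2: {5,6}
'a' @ 3: {1,2,7}  ✓accept
'a' @ 4: {3,4}
'd' @ 5: {5,6}
'a' @ 6: {1,2,7}  ✓accept
end set {1,2,7} — state 1 in

Answer: ACCEPT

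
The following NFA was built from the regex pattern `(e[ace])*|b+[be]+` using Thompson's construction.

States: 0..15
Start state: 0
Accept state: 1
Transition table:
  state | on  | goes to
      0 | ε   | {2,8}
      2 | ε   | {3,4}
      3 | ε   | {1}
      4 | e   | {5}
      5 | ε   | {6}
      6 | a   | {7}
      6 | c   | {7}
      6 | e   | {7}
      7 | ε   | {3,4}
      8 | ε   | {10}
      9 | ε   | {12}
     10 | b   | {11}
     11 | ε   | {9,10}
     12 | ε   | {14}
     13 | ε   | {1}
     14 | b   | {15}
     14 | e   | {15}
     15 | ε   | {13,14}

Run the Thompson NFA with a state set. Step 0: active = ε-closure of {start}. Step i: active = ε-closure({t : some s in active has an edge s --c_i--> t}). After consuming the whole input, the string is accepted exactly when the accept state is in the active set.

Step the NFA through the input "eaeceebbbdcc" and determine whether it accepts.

Answer: REJECT

Steps:
S₀ = ε-closure({0}) = {0,1,2,3,4,8,10}
'e' @ 1: {5,6}
'a' @ 2: {1,3,4,7}  ✓accept
'e' @ 3: {5,6}
'c' @ 4: {1,3,4,7}  ✓accept
'e' @ 5: {5,6}
'e' @ 6: {1,3,4,7}  ✓accept
'b' @ 7: {}  — no active states
rest 'bbdcc' ignored (set empty)
end set {} — state 1 not in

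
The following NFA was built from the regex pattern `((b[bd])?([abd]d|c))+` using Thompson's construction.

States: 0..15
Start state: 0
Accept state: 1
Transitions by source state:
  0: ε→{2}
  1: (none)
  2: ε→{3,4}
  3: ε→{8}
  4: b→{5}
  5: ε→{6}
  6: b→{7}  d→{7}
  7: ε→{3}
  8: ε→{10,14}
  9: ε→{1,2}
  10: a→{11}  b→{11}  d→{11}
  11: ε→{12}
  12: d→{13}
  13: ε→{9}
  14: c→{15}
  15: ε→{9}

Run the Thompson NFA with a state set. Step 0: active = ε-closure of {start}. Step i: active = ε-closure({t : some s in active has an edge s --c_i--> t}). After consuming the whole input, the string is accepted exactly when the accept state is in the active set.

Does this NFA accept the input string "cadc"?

Answer: ACCEPT

Steps:
start: ε-closure({0}) = {0,2,3,4,8,10,14}
'c' @ 1: {1,2,3,4,8,9,10,14,15}  (accept∈set)
'a' @ 2: {11,12}
'd' @ 3: {1,2,3,4,8,9,10,13,14}  (accept∈set)
'c' @ 4: {1,2,3,4,8,9,10,14,15}  (accept∈set)
final: {1,2,3,4,8,9,10,14,15}; accept 1 in set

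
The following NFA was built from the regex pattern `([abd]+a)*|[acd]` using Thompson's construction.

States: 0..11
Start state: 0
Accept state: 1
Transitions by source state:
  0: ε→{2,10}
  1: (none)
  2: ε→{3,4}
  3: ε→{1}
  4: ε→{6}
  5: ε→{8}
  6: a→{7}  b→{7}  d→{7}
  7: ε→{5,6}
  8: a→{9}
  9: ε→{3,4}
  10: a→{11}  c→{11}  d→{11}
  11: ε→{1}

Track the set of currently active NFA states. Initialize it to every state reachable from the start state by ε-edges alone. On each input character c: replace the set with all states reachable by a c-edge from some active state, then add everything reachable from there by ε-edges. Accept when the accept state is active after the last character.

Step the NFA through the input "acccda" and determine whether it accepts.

Answer: REJECT

Derivation:
S₀ = ε-closure({0}) = {0,1,2,3,4,6,10}
'a' @ 1: {1,5,6,7,8,11}  ✓accept
'c' @ 2: {}  — state set empty
rest 'ccda' ignored (set empty)
after full input: {}  (accept=1 not in)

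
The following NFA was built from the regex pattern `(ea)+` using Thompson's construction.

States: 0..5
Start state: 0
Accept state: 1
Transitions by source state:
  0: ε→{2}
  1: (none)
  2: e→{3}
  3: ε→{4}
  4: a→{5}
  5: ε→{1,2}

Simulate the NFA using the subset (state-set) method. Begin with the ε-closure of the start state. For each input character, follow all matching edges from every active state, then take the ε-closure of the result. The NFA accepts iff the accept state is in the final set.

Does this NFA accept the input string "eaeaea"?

initial (ε-close {0}): {0,2}
'e' @ 1: {3,4}
'a' @ 2: {1,2,5}  ✓accept
'e' @ 3: {3,4}
'a' @ 4: {1,2,5}  ✓accept
'e' @ 5: {3,4}
'a' @ 6: {1,2,5}  ✓accept
final: {1,2,5}; accept 1 in set

Answer: ACCEPT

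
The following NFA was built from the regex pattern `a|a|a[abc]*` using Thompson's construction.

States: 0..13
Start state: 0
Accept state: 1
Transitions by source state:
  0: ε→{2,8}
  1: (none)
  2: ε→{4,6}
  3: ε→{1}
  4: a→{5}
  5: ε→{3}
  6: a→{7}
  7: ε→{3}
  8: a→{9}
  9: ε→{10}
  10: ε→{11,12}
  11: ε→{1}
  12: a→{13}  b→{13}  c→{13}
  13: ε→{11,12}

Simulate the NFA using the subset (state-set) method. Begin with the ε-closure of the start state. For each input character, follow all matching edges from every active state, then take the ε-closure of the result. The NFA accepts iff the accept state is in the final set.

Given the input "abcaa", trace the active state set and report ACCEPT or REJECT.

initial (ε-close {0}): {0,2,4,6,8}
'a' @ 1: {1,3,5,7,9,10,11,12}  ✓accept
'b' @ 2: {1,11,12,13}  ✓accept
'c' @ 3: {1,11,12,13}  ✓accept
'a' @ 4: {1,11,12,13}  ✓accept
'a' @ 5: {1,11,12,13}  ✓accept
after full input: {1,11,12,13}  (accept=1 in)

Answer: ACCEPT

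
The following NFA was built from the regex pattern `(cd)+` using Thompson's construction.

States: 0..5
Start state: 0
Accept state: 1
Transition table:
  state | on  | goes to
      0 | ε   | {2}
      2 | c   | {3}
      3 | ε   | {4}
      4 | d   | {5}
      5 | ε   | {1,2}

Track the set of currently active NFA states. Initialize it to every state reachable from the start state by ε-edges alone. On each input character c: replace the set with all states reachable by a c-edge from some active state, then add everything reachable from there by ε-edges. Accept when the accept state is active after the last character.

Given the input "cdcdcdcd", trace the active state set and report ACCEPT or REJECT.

Answer: ACCEPT

Trace:
S₀ = ε-closure({0}) = {0,2}
'c' @ 1: {3,4}
'd' @ 2: {1,2,5}  ✓accept
'c' @ 3: {3,4}
'd' @ 4: {1,2,5}  ✓accept
'c' @ 5: {3,4}
'd' @ 6: {1,2,5}  ✓accept
'c' @ 7: {3,4}
'd' @ 8: {1,2,5}  ✓accept
final: {1,2,5}; accept 1 in set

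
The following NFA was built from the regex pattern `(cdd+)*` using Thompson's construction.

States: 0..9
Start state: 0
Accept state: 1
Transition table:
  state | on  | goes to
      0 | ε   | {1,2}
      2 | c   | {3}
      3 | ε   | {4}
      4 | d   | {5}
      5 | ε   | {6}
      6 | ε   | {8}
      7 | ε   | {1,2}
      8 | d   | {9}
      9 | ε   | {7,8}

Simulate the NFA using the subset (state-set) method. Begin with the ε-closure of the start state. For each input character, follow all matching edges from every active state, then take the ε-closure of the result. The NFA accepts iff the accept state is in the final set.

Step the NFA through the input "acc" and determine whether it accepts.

start: ε-closure({0}) = {0,1,2}
'a' @ 1: {}  — dead — no transitions
rest 'cc' ignored (set empty)
final: {}; accept 1 not in set

Answer: REJECT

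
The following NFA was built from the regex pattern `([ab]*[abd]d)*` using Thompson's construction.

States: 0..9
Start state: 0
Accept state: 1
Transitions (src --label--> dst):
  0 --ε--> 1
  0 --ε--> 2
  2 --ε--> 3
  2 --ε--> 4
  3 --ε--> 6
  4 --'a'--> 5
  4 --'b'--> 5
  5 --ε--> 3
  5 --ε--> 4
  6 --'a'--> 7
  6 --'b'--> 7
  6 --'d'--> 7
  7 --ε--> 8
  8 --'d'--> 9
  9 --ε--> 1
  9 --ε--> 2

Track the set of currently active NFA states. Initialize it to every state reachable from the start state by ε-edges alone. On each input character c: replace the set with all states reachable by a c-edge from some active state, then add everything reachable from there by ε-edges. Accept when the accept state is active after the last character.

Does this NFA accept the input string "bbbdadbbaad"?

initial (ε-close {0}): {0,1,2,3,4,6}
'b' @ 1: {3,4,5,6,7,8}
'b' @ 2: {3,4,5,6,7,8}
'b' @ 3: {3,4,5,6,7,8}
'd' @ 4: {1,2,3,4,6,7,8,9}  (accept∈set)
'a' @ 5: {3,4,5,6,7,8}
'd' @ 6: {1,2,3,4,6,7,8,9}  (accept∈set)
'b' @ 7: {3,4,5,6,7,8}
'b' @ 8: {3,4,5,6,7,8}
'a' @ 9: {3,4,5,6,7,8}
'a' @ 10: {3,4,5,6,7,8}
'd' @ 11: {1,2,3,4,6,7,8,9}  (accept∈set)
final: {1,2,3,4,6,7,8,9}; accept 1 in set

Answer: ACCEPT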